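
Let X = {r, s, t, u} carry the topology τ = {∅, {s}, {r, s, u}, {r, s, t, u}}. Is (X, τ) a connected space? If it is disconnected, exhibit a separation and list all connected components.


(X, τ) is connected.

Find clopen sets (U ∈ τ with X ∖ U ∈ τ):
  U = ∅, X ∖ U = {r, s, t, u} — both open, so U is clopen.
  U = {r, s, t, u}, X ∖ U = ∅ — both open, so U is clopen.
Only trivial clopens (∅ and X) exist, so (X, τ) is connected.
Compute connected components by grouping points that agree on all clopens:
  component: {r, s, t, u}


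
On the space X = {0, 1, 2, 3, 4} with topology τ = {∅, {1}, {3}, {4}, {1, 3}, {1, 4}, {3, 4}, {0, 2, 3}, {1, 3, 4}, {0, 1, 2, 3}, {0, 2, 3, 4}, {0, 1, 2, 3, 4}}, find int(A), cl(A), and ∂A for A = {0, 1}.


int(A) = {1}, cl(A) = {0, 1, 2}, ∂A = {0, 2}.

Closed sets in (X, τ) are complements of opens:
  closed(X, τ) = {∅, {1}, {4}, {0, 2}, {1, 4}, {0, 1, 2}, {0, 2, 3}, {0, 2, 4}, {0, 1, 2, 3}, {0, 1, 2, 4}, {0, 2, 3, 4}, {0, 1, 2, 3, 4}}.
int(A) = ⋃ {U ∈ τ : U ⊆ A}. Opens contained in A: ∅, {1}.
Taking the union of these: int(A) = {1}.
cl(A) = ⋂ {C closed : A ⊆ C}. Closed sets containing A: {0, 1, 2}, {0, 1, 2, 3}, {0, 1, 2, 4}, {0, 1, 2, 3, 4}.
Intersecting these: cl(A) = {0, 1, 2}.
∂A = cl(A) ∖ int(A) = {0, 1, 2} ∖ {1} = {0, 2}.


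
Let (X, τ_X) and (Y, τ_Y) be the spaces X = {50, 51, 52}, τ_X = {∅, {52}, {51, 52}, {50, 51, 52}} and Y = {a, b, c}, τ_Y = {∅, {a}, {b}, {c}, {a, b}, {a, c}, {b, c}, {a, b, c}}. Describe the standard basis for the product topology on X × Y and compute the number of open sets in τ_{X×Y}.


Basis B = {∅ × ∅, {52} × {a}, {52} × {b}, {52} × {c}, {51, 52} × {a}, {51, 52} × {b}, {51, 52} × {c}, {52} × {a, b}, {52} × {a, c}, {52} × {b, c}, {50, 51, 52} × {a}, {50, 51, 52} × {b}, {50, 51, 52} × {c}, {52} × {a, b, c}, {51, 52} × {a, b}, {51, 52} × {a, c}, {51, 52} × {b, c}, {50, 51, 52} × {a, b}, {50, 51, 52} × {a, c}, {50, 51, 52} × {b, c}, {51, 52} × {a, b, c}, {50, 51, 52} × {a, b, c}}; |τ_{X×Y}| = 64.

Enumerate products U × V with U ∈ τ_X, V ∈ τ_Y (deduplicated):
  ∅ × ∅ = {} (∅)
  {52} × {a} = {(52,a)}
  {52} × {b} = {(52,b)}
  {52} × {c} = {(52,c)}
  {51, 52} × {a} = {(51,a), (52,a)}
  {51, 52} × {b} = {(51,b), (52,b)}
  {51, 52} × {c} = {(51,c), (52,c)}
  {52} × {a, b} = {(52,a), (52,b)}
  {52} × {a, c} = {(52,a), (52,c)}
  {52} × {b, c} = {(52,b), (52,c)}
  {50, 51, 52} × {a} = {(50,a), (51,a), (52,a)}
  {50, 51, 52} × {b} = {(50,b), (51,b), (52,b)}
  {50, 51, 52} × {c} = {(50,c), (51,c), (52,c)}
  {52} × {a, b, c} = {(52,a), (52,b), (52,c)}
  {51, 52} × {a, b} = {(51,a), (51,b), (52,a), (52,b)}
  {51, 52} × {a, c} = {(51,a), (51,c), (52,a), (52,c)}
  {51, 52} × {b, c} = {(51,b), (51,c), (52,b), (52,c)}
  {50, 51, 52} × {a, b} = {(50,a), (50,b), (51,a), (51,b), (52,a), (52,b)}
  {50, 51, 52} × {a, c} = {(50,a), (50,c), (51,a), (51,c), (52,a), (52,c)}
  {50, 51, 52} × {b, c} = {(50,b), (50,c), (51,b), (51,c), (52,b), (52,c)}
  {51, 52} × {a, b, c} = {(51,a), (51,b), (51,c), (52,a), (52,b), (52,c)}
  {50, 51, 52} × {a, b, c} = {(50,a), (50,b), (50,c), (51,a), (51,b), (51,c), (52,a), (52,b), (52,c)}
These 22 distinct sets form the basis B.
Close under arbitrary unions to get τ_{X×Y}; counting gives |τ_{X×Y}| = 64.


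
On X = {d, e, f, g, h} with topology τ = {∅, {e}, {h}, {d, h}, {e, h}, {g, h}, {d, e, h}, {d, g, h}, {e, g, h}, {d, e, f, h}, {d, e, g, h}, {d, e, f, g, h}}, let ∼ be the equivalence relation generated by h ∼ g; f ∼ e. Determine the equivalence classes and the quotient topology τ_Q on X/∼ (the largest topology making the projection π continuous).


X/∼ = {[d], [e=f], [g=h]}; |τ_Q| = 4.

Equivalence classes: [d], [e=f], [g=h].
Quotient map π: X → X/∼ sends d ↦ [d], e ↦ [e=f], f ↦ [e=f], g ↦ [g=h], h ↦ [g=h].
For each subset V ⊆ X/∼, compute π^{-1}(V) ⊆ X and check whether π^{-1}(V) ∈ τ. V is open in τ_Q iff π^{-1}(V) ∈ τ.
  V = {}: π^{-1}(V) = ∅ ∈ τ ✓.
  V = {[d]}: π^{-1}(V) = {d} ∉ τ ✗.
  V = {[e=f]}: π^{-1}(V) = {e, f} ∉ τ ✗.
  V = {[d], [e=f]}: π^{-1}(V) = {d, e, f} ∉ τ ✗.
  V = {[g=h]}: π^{-1}(V) = {g, h} ∈ τ ✓.
  V = {[d], [g=h]}: π^{-1}(V) = {d, g, h} ∈ τ ✓.
  V = {[e=f], [g=h]}: π^{-1}(V) = {e, f, g, h} ∉ τ ✗.
  V = {[d], [e=f], [g=h]}: π^{-1}(V) = {d, e, f, g, h} ∈ τ ✓.
Open sets in the quotient: τ_Q = {{}, {[g=h]}, {[d], [g=h]}, {[d], [e=f], [g=h]}} (4 elements).


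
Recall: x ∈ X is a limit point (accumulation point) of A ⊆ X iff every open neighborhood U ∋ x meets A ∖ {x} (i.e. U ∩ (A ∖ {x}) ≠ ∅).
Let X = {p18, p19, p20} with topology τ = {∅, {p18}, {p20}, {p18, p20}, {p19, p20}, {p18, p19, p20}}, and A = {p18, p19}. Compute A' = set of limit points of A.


A' = ∅

For each x ∈ X, list the open sets U ∈ τ with x ∈ U, then check whether U ∩ (A ∖ {x}) ≠ ∅ for every such U.
  x = p18: open {p18} ∋ x has {p18} ∩ (A ∖ {p18}) = ∅, so x is NOT a limit point.
  x = p19: open {p19, p20} ∋ x has {p19, p20} ∩ (A ∖ {p19}) = ∅, so x is NOT a limit point.
  x = p20: open {p20} ∋ x has {p20} ∩ (A ∖ {p20}) = ∅, so x is NOT a limit point.
Collecting: A' = ∅.


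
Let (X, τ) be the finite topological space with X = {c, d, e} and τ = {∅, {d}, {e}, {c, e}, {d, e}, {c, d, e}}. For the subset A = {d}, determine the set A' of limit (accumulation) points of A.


A' = ∅

For each x ∈ X, list the open sets U ∈ τ with x ∈ U, then check whether U ∩ (A ∖ {x}) ≠ ∅ for every such U.
  x = c: open {c, e} ∋ x has {c, e} ∩ (A ∖ {c}) = ∅, so x is NOT a limit point.
  x = d: open {d} ∋ x has {d} ∩ (A ∖ {d}) = ∅, so x is NOT a limit point.
  x = e: open {e} ∋ x has {e} ∩ (A ∖ {e}) = ∅, so x is NOT a limit point.
Collecting: A' = ∅.


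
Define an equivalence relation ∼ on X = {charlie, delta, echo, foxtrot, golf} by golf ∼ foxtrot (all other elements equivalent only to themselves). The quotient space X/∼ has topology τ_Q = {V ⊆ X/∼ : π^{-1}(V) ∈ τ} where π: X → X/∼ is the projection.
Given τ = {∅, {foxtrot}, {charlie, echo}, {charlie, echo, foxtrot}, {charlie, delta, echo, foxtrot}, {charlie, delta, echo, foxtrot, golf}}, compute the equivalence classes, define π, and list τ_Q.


X/∼ = {[charlie], [delta], [echo], [foxtrot=golf]}; |τ_Q| = 3.

Equivalence classes: [charlie], [delta], [echo], [foxtrot=golf].
Quotient map π: X → X/∼ sends charlie ↦ [charlie], delta ↦ [delta], echo ↦ [echo], foxtrot ↦ [foxtrot=golf], golf ↦ [foxtrot=golf].
For each subset V ⊆ X/∼, compute π^{-1}(V) ⊆ X and check whether π^{-1}(V) ∈ τ. V is open in τ_Q iff π^{-1}(V) ∈ τ.
  V = {}: π^{-1}(V) = ∅ ∈ τ ✓.
  V = {[charlie]}: π^{-1}(V) = {charlie} ∉ τ ✗.
  V = {[delta]}: π^{-1}(V) = {delta} ∉ τ ✗.
  V = {[charlie], [delta]}: π^{-1}(V) = {charlie, delta} ∉ τ ✗.
  V = {[echo]}: π^{-1}(V) = {echo} ∉ τ ✗.
  V = {[charlie], [echo]}: π^{-1}(V) = {charlie, echo} ∈ τ ✓.
  V = {[delta], [echo]}: π^{-1}(V) = {delta, echo} ∉ τ ✗.
  V = {[charlie], [delta], [echo]}: π^{-1}(V) = {charlie, delta, echo} ∉ τ ✗.
  V = {[foxtrot=golf]}: π^{-1}(V) = {foxtrot, golf} ∉ τ ✗.
  V = {[charlie], [foxtrot=golf]}: π^{-1}(V) = {charlie, foxtrot, golf} ∉ τ ✗.
  V = {[delta], [foxtrot=golf]}: π^{-1}(V) = {delta, foxtrot, golf} ∉ τ ✗.
  V = {[charlie], [delta], [foxtrot=golf]}: π^{-1}(V) = {charlie, delta, foxtrot, golf} ∉ τ ✗.
  V = {[echo], [foxtrot=golf]}: π^{-1}(V) = {echo, foxtrot, golf} ∉ τ ✗.
  V = {[charlie], [echo], [foxtrot=golf]}: π^{-1}(V) = {charlie, echo, foxtrot, golf} ∉ τ ✗.
  V = {[delta], [echo], [foxtrot=golf]}: π^{-1}(V) = {delta, echo, foxtrot, golf} ∉ τ ✗.
  V = {[charlie], [delta], [echo], [foxtrot=golf]}: π^{-1}(V) = {charlie, delta, echo, foxtrot, golf} ∈ τ ✓.
Open sets in the quotient: τ_Q = {{}, {[charlie], [echo]}, {[charlie], [delta], [echo], [foxtrot=golf]}} (3 elements).


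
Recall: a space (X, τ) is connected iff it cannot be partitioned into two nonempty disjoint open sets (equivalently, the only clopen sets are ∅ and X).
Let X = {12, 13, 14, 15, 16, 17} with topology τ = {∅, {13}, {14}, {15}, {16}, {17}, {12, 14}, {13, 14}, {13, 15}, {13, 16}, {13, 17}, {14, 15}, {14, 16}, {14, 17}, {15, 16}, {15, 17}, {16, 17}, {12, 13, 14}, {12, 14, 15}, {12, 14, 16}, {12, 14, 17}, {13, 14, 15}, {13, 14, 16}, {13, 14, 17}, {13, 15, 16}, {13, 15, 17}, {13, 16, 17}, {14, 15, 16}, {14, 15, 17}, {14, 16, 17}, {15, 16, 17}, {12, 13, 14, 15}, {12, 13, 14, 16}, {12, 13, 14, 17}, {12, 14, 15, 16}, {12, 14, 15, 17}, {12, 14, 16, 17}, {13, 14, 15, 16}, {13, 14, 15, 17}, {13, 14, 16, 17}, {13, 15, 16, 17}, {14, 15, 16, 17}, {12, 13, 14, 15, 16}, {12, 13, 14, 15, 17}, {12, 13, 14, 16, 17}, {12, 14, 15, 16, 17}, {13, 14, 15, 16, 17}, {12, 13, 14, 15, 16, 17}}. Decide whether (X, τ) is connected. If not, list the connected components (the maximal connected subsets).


(X, τ) is disconnected; components = [{13}, {15}, {16}, {17}, {12, 14}].

Find clopen sets (U ∈ τ with X ∖ U ∈ τ):
  U = ∅, X ∖ U = {12, 13, 14, 15, 16, 17} — both open, so U is clopen.
  U = {13}, X ∖ U = {12, 14, 15, 16, 17} — both open, so U is clopen.
  U = {15}, X ∖ U = {12, 13, 14, 16, 17} — both open, so U is clopen.
  U = {16}, X ∖ U = {12, 13, 14, 15, 17} — both open, so U is clopen.
  U = {17}, X ∖ U = {12, 13, 14, 15, 16} — both open, so U is clopen.
  U = {12, 14}, X ∖ U = {13, 15, 16, 17} — both open, so U is clopen.
  U = {13, 15}, X ∖ U = {12, 14, 16, 17} — both open, so U is clopen.
  U = {13, 16}, X ∖ U = {12, 14, 15, 17} — both open, so U is clopen.
  U = {13, 17}, X ∖ U = {12, 14, 15, 16} — both open, so U is clopen.
  U = {15, 16}, X ∖ U = {12, 13, 14, 17} — both open, so U is clopen.
  U = {15, 17}, X ∖ U = {12, 13, 14, 16} — both open, so U is clopen.
  U = {16, 17}, X ∖ U = {12, 13, 14, 15} — both open, so U is clopen.
  U = {12, 13, 14}, X ∖ U = {15, 16, 17} — both open, so U is clopen.
  U = {12, 14, 15}, X ∖ U = {13, 16, 17} — both open, so U is clopen.
  U = {12, 14, 16}, X ∖ U = {13, 15, 17} — both open, so U is clopen.
  U = {12, 14, 17}, X ∖ U = {13, 15, 16} — both open, so U is clopen.
  U = {13, 15, 16}, X ∖ U = {12, 14, 17} — both open, so U is clopen.
  U = {13, 15, 17}, X ∖ U = {12, 14, 16} — both open, so U is clopen.
  U = {13, 16, 17}, X ∖ U = {12, 14, 15} — both open, so U is clopen.
  U = {15, 16, 17}, X ∖ U = {12, 13, 14} — both open, so U is clopen.
  U = {12, 13, 14, 15}, X ∖ U = {16, 17} — both open, so U is clopen.
  U = {12, 13, 14, 16}, X ∖ U = {15, 17} — both open, so U is clopen.
  U = {12, 13, 14, 17}, X ∖ U = {15, 16} — both open, so U is clopen.
  U = {12, 14, 15, 16}, X ∖ U = {13, 17} — both open, so U is clopen.
  U = {12, 14, 15, 17}, X ∖ U = {13, 16} — both open, so U is clopen.
  U = {12, 14, 16, 17}, X ∖ U = {13, 15} — both open, so U is clopen.
  U = {13, 15, 16, 17}, X ∖ U = {12, 14} — both open, so U is clopen.
  U = {12, 13, 14, 15, 16}, X ∖ U = {17} — both open, so U is clopen.
  U = {12, 13, 14, 15, 17}, X ∖ U = {16} — both open, so U is clopen.
  U = {12, 13, 14, 16, 17}, X ∖ U = {15} — both open, so U is clopen.
  U = {12, 14, 15, 16, 17}, X ∖ U = {13} — both open, so U is clopen.
  U = {12, 13, 14, 15, 16, 17}, X ∖ U = ∅ — both open, so U is clopen.
Nontrivial clopen(s) exist: e.g. {12, 14, 15, 17}. So (X, τ) is disconnected.
Compute connected components by grouping points that agree on all clopens:
  component: {13}
  component: {15}
  component: {16}
  component: {17}
  component: {12, 14}


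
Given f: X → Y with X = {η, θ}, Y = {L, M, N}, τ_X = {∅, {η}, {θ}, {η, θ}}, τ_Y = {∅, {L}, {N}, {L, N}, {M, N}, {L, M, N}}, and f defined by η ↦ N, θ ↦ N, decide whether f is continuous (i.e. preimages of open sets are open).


f IS continuous.

Compute f^{-1}(U) for each U ∈ τ_Y:
  U = ∅: f^{-1}(U) = ∅ ∈ τ_X ✓.
  U = {L}: f^{-1}(U) = ∅ ∈ τ_X ✓.
  U = {N}: f^{-1}(U) = {η, θ} ∈ τ_X ✓.
  U = {L, N}: f^{-1}(U) = {η, θ} ∈ τ_X ✓.
  U = {M, N}: f^{-1}(U) = {η, θ} ∈ τ_X ✓.
  U = {L, M, N}: f^{-1}(U) = {η, θ} ∈ τ_X ✓.
Every preimage lies in τ_X, so f IS continuous.


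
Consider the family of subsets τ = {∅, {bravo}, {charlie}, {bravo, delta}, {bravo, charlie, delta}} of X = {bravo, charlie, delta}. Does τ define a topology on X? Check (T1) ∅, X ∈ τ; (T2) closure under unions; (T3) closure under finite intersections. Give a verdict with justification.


τ is NOT a topology on X.

Axiom (T1): ∅ ∈ τ? Yes; X ∈ τ? Yes.
Axiom (T2/T3): check pairwise unions and intersections of members of τ.
Counterexample for (T2): {bravo} ∪ {charlie} = {bravo, charlie} ∉ τ. Therefore τ is NOT a topology.


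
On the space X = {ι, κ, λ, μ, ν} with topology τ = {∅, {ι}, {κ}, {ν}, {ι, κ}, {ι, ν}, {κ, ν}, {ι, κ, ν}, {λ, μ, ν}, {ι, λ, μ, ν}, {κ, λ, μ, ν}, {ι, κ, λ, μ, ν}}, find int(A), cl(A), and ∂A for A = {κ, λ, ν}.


int(A) = {κ, ν}, cl(A) = {κ, λ, μ, ν}, ∂A = {λ, μ}.

Closed sets in (X, τ) are complements of opens:
  closed(X, τ) = {∅, {ι}, {κ}, {ι, κ}, {λ, μ}, {ι, λ, μ}, {κ, λ, μ}, {λ, μ, ν}, {ι, κ, λ, μ}, {ι, λ, μ, ν}, {κ, λ, μ, ν}, {ι, κ, λ, μ, ν}}.
int(A) = ⋃ {U ∈ τ : U ⊆ A}. Opens contained in A: ∅, {κ}, {ν}, {κ, ν}.
Taking the union of these: int(A) = {κ, ν}.
cl(A) = ⋂ {C closed : A ⊆ C}. Closed sets containing A: {κ, λ, μ, ν}, {ι, κ, λ, μ, ν}.
Intersecting these: cl(A) = {κ, λ, μ, ν}.
∂A = cl(A) ∖ int(A) = {κ, λ, μ, ν} ∖ {κ, ν} = {λ, μ}.


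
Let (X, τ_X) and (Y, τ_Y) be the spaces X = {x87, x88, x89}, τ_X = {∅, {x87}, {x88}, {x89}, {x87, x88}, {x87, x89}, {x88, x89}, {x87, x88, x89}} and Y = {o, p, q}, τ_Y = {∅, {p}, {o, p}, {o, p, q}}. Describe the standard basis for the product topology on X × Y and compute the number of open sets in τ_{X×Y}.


Basis B = {∅ × ∅, {x87} × {p}, {x88} × {p}, {x89} × {p}, {x87} × {o, p}, {x87, x88} × {p}, {x87, x89} × {p}, {x88} × {o, p}, {x88, x89} × {p}, {x89} × {o, p}, {x87} × {o, p, q}, {x87, x88, x89} × {p}, {x88} × {o, p, q}, {x89} × {o, p, q}, {x87, x88} × {o, p}, {x87, x89} × {o, p}, {x88, x89} × {o, p}, {x87, x88} × {o, p, q}, {x87, x89} × {o, p, q}, {x87, x88, x89} × {o, p}, {x88, x89} × {o, p, q}, {x87, x88, x89} × {o, p, q}}; |τ_{X×Y}| = 64.

Enumerate products U × V with U ∈ τ_X, V ∈ τ_Y (deduplicated):
  ∅ × ∅ = {} (∅)
  {x87} × {p} = {(x87,p)}
  {x88} × {p} = {(x88,p)}
  {x89} × {p} = {(x89,p)}
  {x87} × {o, p} = {(x87,o), (x87,p)}
  {x87, x88} × {p} = {(x87,p), (x88,p)}
  {x87, x89} × {p} = {(x87,p), (x89,p)}
  {x88} × {o, p} = {(x88,o), (x88,p)}
  {x88, x89} × {p} = {(x88,p), (x89,p)}
  {x89} × {o, p} = {(x89,o), (x89,p)}
  {x87} × {o, p, q} = {(x87,o), (x87,p), (x87,q)}
  {x87, x88, x89} × {p} = {(x87,p), (x88,p), (x89,p)}
  {x88} × {o, p, q} = {(x88,o), (x88,p), (x88,q)}
  {x89} × {o, p, q} = {(x89,o), (x89,p), (x89,q)}
  {x87, x88} × {o, p} = {(x87,o), (x87,p), (x88,o), (x88,p)}
  {x87, x89} × {o, p} = {(x87,o), (x87,p), (x89,o), (x89,p)}
  {x88, x89} × {o, p} = {(x88,o), (x88,p), (x89,o), (x89,p)}
  {x87, x88} × {o, p, q} = {(x87,o), (x87,p), (x87,q), (x88,o), (x88,p), (x88,q)}
  {x87, x89} × {o, p, q} = {(x87,o), (x87,p), (x87,q), (x89,o), (x89,p), (x89,q)}
  {x87, x88, x89} × {o, p} = {(x87,o), (x87,p), (x88,o), (x88,p), (x89,o), (x89,p)}
  {x88, x89} × {o, p, q} = {(x88,o), (x88,p), (x88,q), (x89,o), (x89,p), (x89,q)}
  {x87, x88, x89} × {o, p, q} = {(x87,o), (x87,p), (x87,q), (x88,o), (x88,p), (x88,q), (x89,o), (x89,p), (x89,q)}
These 22 distinct sets form the basis B.
Close under arbitrary unions to get τ_{X×Y}; counting gives |τ_{X×Y}| = 64.


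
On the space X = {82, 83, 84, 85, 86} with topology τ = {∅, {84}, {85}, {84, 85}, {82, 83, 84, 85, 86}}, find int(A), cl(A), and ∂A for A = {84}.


int(A) = {84}, cl(A) = {82, 83, 84, 86}, ∂A = {82, 83, 86}.

Closed sets in (X, τ) are complements of opens:
  closed(X, τ) = {∅, {82, 83, 86}, {82, 83, 84, 86}, {82, 83, 85, 86}, {82, 83, 84, 85, 86}}.
int(A) = ⋃ {U ∈ τ : U ⊆ A}. Opens contained in A: ∅, {84}.
Taking the union of these: int(A) = {84}.
cl(A) = ⋂ {C closed : A ⊆ C}. Closed sets containing A: {82, 83, 84, 86}, {82, 83, 84, 85, 86}.
Intersecting these: cl(A) = {82, 83, 84, 86}.
∂A = cl(A) ∖ int(A) = {82, 83, 84, 86} ∖ {84} = {82, 83, 86}.


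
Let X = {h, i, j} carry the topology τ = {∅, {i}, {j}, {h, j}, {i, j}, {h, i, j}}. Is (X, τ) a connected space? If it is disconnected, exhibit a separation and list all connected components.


(X, τ) is disconnected; components = [{i}, {h, j}].

Find clopen sets (U ∈ τ with X ∖ U ∈ τ):
  U = ∅, X ∖ U = {h, i, j} — both open, so U is clopen.
  U = {i}, X ∖ U = {h, j} — both open, so U is clopen.
  U = {h, j}, X ∖ U = {i} — both open, so U is clopen.
  U = {h, i, j}, X ∖ U = ∅ — both open, so U is clopen.
Nontrivial clopen(s) exist: e.g. {i}. So (X, τ) is disconnected.
Compute connected components by grouping points that agree on all clopens:
  component: {i}
  component: {h, j}


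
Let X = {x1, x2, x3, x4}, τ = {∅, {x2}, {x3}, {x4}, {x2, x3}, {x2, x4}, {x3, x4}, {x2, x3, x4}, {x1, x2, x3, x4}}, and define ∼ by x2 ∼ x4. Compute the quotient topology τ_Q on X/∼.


X/∼ = {[x1], [x2=x4], [x3]}; |τ_Q| = 5.

Equivalence classes: [x1], [x2=x4], [x3].
Quotient map π: X → X/∼ sends x1 ↦ [x1], x2 ↦ [x2=x4], x3 ↦ [x3], x4 ↦ [x2=x4].
For each subset V ⊆ X/∼, compute π^{-1}(V) ⊆ X and check whether π^{-1}(V) ∈ τ. V is open in τ_Q iff π^{-1}(V) ∈ τ.
  V = {}: π^{-1}(V) = ∅ ∈ τ ✓.
  V = {[x1]}: π^{-1}(V) = {x1} ∉ τ ✗.
  V = {[x2=x4]}: π^{-1}(V) = {x2, x4} ∈ τ ✓.
  V = {[x1], [x2=x4]}: π^{-1}(V) = {x1, x2, x4} ∉ τ ✗.
  V = {[x3]}: π^{-1}(V) = {x3} ∈ τ ✓.
  V = {[x1], [x3]}: π^{-1}(V) = {x1, x3} ∉ τ ✗.
  V = {[x2=x4], [x3]}: π^{-1}(V) = {x2, x3, x4} ∈ τ ✓.
  V = {[x1], [x2=x4], [x3]}: π^{-1}(V) = {x1, x2, x3, x4} ∈ τ ✓.
Open sets in the quotient: τ_Q = {{}, {[x2=x4]}, {[x3]}, {[x2=x4], [x3]}, {[x1], [x2=x4], [x3]}} (5 elements).


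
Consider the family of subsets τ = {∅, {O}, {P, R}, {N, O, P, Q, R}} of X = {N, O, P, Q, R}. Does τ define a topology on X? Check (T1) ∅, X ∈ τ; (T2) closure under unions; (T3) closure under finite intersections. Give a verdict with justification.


τ is NOT a topology on X.

Axiom (T1): ∅ ∈ τ? Yes; X ∈ τ? Yes.
Axiom (T2/T3): check pairwise unions and intersections of members of τ.
Counterexample for (T2): {O} ∪ {P, R} = {O, P, R} ∉ τ. Therefore τ is NOT a topology.


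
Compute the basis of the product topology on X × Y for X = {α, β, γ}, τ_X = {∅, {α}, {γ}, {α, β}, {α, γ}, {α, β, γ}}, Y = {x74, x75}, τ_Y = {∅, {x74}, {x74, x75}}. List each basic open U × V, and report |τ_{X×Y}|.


Basis B = {∅ × ∅, {α} × {x74}, {γ} × {x74}, {α} × {x74, x75}, {α, β} × {x74}, {α, γ} × {x74}, {γ} × {x74, x75}, {α, β, γ} × {x74}, {α, β} × {x74, x75}, {α, γ} × {x74, x75}, {α, β, γ} × {x74, x75}}; |τ_{X×Y}| = 18.

Enumerate products U × V with U ∈ τ_X, V ∈ τ_Y (deduplicated):
  ∅ × ∅ = {} (∅)
  {α} × {x74} = {(α,x74)}
  {γ} × {x74} = {(γ,x74)}
  {α} × {x74, x75} = {(α,x74), (α,x75)}
  {α, β} × {x74} = {(α,x74), (β,x74)}
  {α, γ} × {x74} = {(α,x74), (γ,x74)}
  {γ} × {x74, x75} = {(γ,x74), (γ,x75)}
  {α, β, γ} × {x74} = {(α,x74), (β,x74), (γ,x74)}
  {α, β} × {x74, x75} = {(α,x74), (α,x75), (β,x74), (β,x75)}
  {α, γ} × {x74, x75} = {(α,x74), (α,x75), (γ,x74), (γ,x75)}
  {α, β, γ} × {x74, x75} = {(α,x74), (α,x75), (β,x74), (β,x75), (γ,x74), (γ,x75)}
These 11 distinct sets form the basis B.
Close under arbitrary unions to get τ_{X×Y}; counting gives |τ_{X×Y}| = 18.


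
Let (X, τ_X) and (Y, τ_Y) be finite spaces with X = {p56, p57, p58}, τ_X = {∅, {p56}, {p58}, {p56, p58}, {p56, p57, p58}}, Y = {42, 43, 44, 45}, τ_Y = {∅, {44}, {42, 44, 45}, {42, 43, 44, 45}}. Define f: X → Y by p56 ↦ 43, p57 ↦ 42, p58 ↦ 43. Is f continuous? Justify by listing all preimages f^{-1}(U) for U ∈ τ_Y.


f is NOT continuous.

Compute f^{-1}(U) for each U ∈ τ_Y:
  U = ∅: f^{-1}(U) = ∅ ∈ τ_X ✓.
  U = {44}: f^{-1}(U) = ∅ ∈ τ_X ✓.
  U = {42, 44, 45}: f^{-1}(U) = {p57} ∉ τ_X ✗.
  U = {42, 43, 44, 45}: f^{-1}(U) = {p56, p57, p58} ∈ τ_X ✓.
Found U = {42, 44, 45} with f^{-1}(U) = {p57} not in τ_X. Therefore f is NOT continuous.


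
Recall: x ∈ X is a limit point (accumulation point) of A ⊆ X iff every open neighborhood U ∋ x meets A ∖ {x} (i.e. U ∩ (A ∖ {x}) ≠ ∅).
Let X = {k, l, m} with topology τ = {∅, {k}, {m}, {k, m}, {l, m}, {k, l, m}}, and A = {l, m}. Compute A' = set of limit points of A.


A' = {l}

For each x ∈ X, list the open sets U ∈ τ with x ∈ U, then check whether U ∩ (A ∖ {x}) ≠ ∅ for every such U.
  x = k: open {k} ∋ x has {k} ∩ (A ∖ {k}) = ∅, so x is NOT a limit point.
  x = l: opens ∋ x are {l, m}, {k, l, m}; each meets A ∖ {l}, so x IS a limit point.
  x = m: open {m} ∋ x has {m} ∩ (A ∖ {m}) = ∅, so x is NOT a limit point.
Collecting: A' = {l}.


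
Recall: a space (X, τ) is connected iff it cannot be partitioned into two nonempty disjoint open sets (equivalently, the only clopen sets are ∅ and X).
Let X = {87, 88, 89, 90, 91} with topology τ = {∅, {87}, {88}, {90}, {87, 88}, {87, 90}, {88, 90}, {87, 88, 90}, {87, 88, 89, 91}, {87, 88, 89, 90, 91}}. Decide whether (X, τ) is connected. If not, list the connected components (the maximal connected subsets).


(X, τ) is disconnected; components = [{90}, {87, 88, 89, 91}].

Find clopen sets (U ∈ τ with X ∖ U ∈ τ):
  U = ∅, X ∖ U = {87, 88, 89, 90, 91} — both open, so U is clopen.
  U = {90}, X ∖ U = {87, 88, 89, 91} — both open, so U is clopen.
  U = {87, 88, 89, 91}, X ∖ U = {90} — both open, so U is clopen.
  U = {87, 88, 89, 90, 91}, X ∖ U = ∅ — both open, so U is clopen.
Nontrivial clopen(s) exist: e.g. {90}. So (X, τ) is disconnected.
Compute connected components by grouping points that agree on all clopens:
  component: {90}
  component: {87, 88, 89, 91}


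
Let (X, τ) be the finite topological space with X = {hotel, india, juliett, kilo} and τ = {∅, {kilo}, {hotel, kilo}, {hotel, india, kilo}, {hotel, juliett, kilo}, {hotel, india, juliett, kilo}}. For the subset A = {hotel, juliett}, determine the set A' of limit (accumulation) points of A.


A' = {india, juliett}

For each x ∈ X, list the open sets U ∈ τ with x ∈ U, then check whether U ∩ (A ∖ {x}) ≠ ∅ for every such U.
  x = hotel: open {hotel, kilo} ∋ x has {hotel, kilo} ∩ (A ∖ {hotel}) = ∅, so x is NOT a limit point.
  x = india: opens ∋ x are {hotel, india, kilo}, {hotel, india, juliett, kilo}; each meets A ∖ {india}, so x IS a limit point.
  x = juliett: opens ∋ x are {hotel, juliett, kilo}, {hotel, india, juliett, kilo}; each meets A ∖ {juliett}, so x IS a limit point.
  x = kilo: open {kilo} ∋ x has {kilo} ∩ (A ∖ {kilo}) = ∅, so x is NOT a limit point.
Collecting: A' = {india, juliett}.


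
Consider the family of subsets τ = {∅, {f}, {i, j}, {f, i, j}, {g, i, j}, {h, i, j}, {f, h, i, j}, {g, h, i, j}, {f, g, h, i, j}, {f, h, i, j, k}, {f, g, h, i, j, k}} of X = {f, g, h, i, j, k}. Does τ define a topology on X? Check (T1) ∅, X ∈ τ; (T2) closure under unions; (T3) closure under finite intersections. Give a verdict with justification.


τ is NOT a topology on X.

Axiom (T1): ∅ ∈ τ? Yes; X ∈ τ? Yes.
Axiom (T2/T3): check pairwise unions and intersections of members of τ.
Counterexample for (T2): {f} ∪ {g, i, j} = {f, g, i, j} ∉ τ. Therefore τ is NOT a topology.


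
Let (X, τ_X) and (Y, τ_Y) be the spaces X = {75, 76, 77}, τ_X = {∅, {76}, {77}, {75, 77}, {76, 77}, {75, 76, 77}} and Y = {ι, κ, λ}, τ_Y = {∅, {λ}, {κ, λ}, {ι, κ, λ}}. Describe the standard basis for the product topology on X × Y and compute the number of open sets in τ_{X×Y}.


Basis B = {∅ × ∅, {76} × {λ}, {77} × {λ}, {75, 77} × {λ}, {76} × {κ, λ}, {76, 77} × {λ}, {77} × {κ, λ}, {75, 76, 77} × {λ}, {76} × {ι, κ, λ}, {77} × {ι, κ, λ}, {75, 77} × {κ, λ}, {76, 77} × {κ, λ}, {75, 77} × {ι, κ, λ}, {75, 76, 77} × {κ, λ}, {76, 77} × {ι, κ, λ}, {75, 76, 77} × {ι, κ, λ}}; |τ_{X×Y}| = 40.

Enumerate products U × V with U ∈ τ_X, V ∈ τ_Y (deduplicated):
  ∅ × ∅ = {} (∅)
  {76} × {λ} = {(76,λ)}
  {77} × {λ} = {(77,λ)}
  {75, 77} × {λ} = {(75,λ), (77,λ)}
  {76} × {κ, λ} = {(76,κ), (76,λ)}
  {76, 77} × {λ} = {(76,λ), (77,λ)}
  {77} × {κ, λ} = {(77,κ), (77,λ)}
  {75, 76, 77} × {λ} = {(75,λ), (76,λ), (77,λ)}
  {76} × {ι, κ, λ} = {(76,ι), (76,κ), (76,λ)}
  {77} × {ι, κ, λ} = {(77,ι), (77,κ), (77,λ)}
  {75, 77} × {κ, λ} = {(75,κ), (75,λ), (77,κ), (77,λ)}
  {76, 77} × {κ, λ} = {(76,κ), (76,λ), (77,κ), (77,λ)}
  {75, 77} × {ι, κ, λ} = {(75,ι), (75,κ), (75,λ), (77,ι), (77,κ), (77,λ)}
  {75, 76, 77} × {κ, λ} = {(75,κ), (75,λ), (76,κ), (76,λ), (77,κ), (77,λ)}
  {76, 77} × {ι, κ, λ} = {(76,ι), (76,κ), (76,λ), (77,ι), (77,κ), (77,λ)}
  {75, 76, 77} × {ι, κ, λ} = {(75,ι), (75,κ), (75,λ), (76,ι), (76,κ), (76,λ), (77,ι), (77,κ), (77,λ)}
These 16 distinct sets form the basis B.
Close under arbitrary unions to get τ_{X×Y}; counting gives |τ_{X×Y}| = 40.


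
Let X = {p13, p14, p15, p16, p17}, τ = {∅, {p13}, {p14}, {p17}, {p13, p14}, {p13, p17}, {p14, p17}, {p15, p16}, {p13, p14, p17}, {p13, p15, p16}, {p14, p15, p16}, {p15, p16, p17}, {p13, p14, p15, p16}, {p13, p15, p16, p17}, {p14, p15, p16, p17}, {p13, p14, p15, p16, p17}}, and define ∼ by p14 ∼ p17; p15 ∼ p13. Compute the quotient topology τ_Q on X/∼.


X/∼ = {[p13=p15], [p14=p17], [p16]}; |τ_Q| = 4.

Equivalence classes: [p13=p15], [p14=p17], [p16].
Quotient map π: X → X/∼ sends p13 ↦ [p13=p15], p14 ↦ [p14=p17], p15 ↦ [p13=p15], p16 ↦ [p16], p17 ↦ [p14=p17].
For each subset V ⊆ X/∼, compute π^{-1}(V) ⊆ X and check whether π^{-1}(V) ∈ τ. V is open in τ_Q iff π^{-1}(V) ∈ τ.
  V = {}: π^{-1}(V) = ∅ ∈ τ ✓.
  V = {[p13=p15]}: π^{-1}(V) = {p13, p15} ∉ τ ✗.
  V = {[p14=p17]}: π^{-1}(V) = {p14, p17} ∈ τ ✓.
  V = {[p13=p15], [p14=p17]}: π^{-1}(V) = {p13, p14, p15, p17} ∉ τ ✗.
  V = {[p16]}: π^{-1}(V) = {p16} ∉ τ ✗.
  V = {[p13=p15], [p16]}: π^{-1}(V) = {p13, p15, p16} ∈ τ ✓.
  V = {[p14=p17], [p16]}: π^{-1}(V) = {p14, p16, p17} ∉ τ ✗.
  V = {[p13=p15], [p14=p17], [p16]}: π^{-1}(V) = {p13, p14, p15, p16, p17} ∈ τ ✓.
Open sets in the quotient: τ_Q = {{}, {[p14=p17]}, {[p13=p15], [p16]}, {[p13=p15], [p14=p17], [p16]}} (4 elements).


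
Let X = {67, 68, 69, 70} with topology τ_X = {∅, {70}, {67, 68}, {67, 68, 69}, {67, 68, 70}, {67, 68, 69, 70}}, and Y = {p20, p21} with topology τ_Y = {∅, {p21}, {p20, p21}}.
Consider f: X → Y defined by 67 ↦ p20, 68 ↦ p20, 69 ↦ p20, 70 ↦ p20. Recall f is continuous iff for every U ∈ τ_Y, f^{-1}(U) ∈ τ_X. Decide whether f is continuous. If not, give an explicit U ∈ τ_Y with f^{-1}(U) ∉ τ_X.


f IS continuous.

Compute f^{-1}(U) for each U ∈ τ_Y:
  U = ∅: f^{-1}(U) = ∅ ∈ τ_X ✓.
  U = {p21}: f^{-1}(U) = ∅ ∈ τ_X ✓.
  U = {p20, p21}: f^{-1}(U) = {67, 68, 69, 70} ∈ τ_X ✓.
Every preimage lies in τ_X, so f IS continuous.


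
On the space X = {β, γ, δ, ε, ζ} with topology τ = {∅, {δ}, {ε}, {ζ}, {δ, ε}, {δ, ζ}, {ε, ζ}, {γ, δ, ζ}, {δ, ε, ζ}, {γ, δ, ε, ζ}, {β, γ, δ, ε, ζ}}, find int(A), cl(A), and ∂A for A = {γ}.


int(A) = ∅, cl(A) = {β, γ}, ∂A = {β, γ}.

Closed sets in (X, τ) are complements of opens:
  closed(X, τ) = {∅, {β}, {β, γ}, {β, ε}, {β, γ, δ}, {β, γ, ε}, {β, γ, ζ}, {β, γ, δ, ε}, {β, γ, δ, ζ}, {β, γ, ε, ζ}, {β, γ, δ, ε, ζ}}.
int(A) = ⋃ {U ∈ τ : U ⊆ A}. Opens contained in A: ∅.
Taking the union of these: int(A) = ∅.
cl(A) = ⋂ {C closed : A ⊆ C}. Closed sets containing A: {β, γ}, {β, γ, δ}, {β, γ, ε}, {β, γ, ζ}, {β, γ, δ, ε}, {β, γ, δ, ζ}, {β, γ, ε, ζ}, {β, γ, δ, ε, ζ}.
Intersecting these: cl(A) = {β, γ}.
∂A = cl(A) ∖ int(A) = {β, γ} ∖ ∅ = {β, γ}.


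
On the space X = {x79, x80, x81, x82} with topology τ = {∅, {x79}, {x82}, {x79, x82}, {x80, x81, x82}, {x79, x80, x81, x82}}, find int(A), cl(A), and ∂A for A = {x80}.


int(A) = ∅, cl(A) = {x80, x81}, ∂A = {x80, x81}.

Closed sets in (X, τ) are complements of opens:
  closed(X, τ) = {∅, {x79}, {x80, x81}, {x79, x80, x81}, {x80, x81, x82}, {x79, x80, x81, x82}}.
int(A) = ⋃ {U ∈ τ : U ⊆ A}. Opens contained in A: ∅.
Taking the union of these: int(A) = ∅.
cl(A) = ⋂ {C closed : A ⊆ C}. Closed sets containing A: {x80, x81}, {x79, x80, x81}, {x80, x81, x82}, {x79, x80, x81, x82}.
Intersecting these: cl(A) = {x80, x81}.
∂A = cl(A) ∖ int(A) = {x80, x81} ∖ ∅ = {x80, x81}.


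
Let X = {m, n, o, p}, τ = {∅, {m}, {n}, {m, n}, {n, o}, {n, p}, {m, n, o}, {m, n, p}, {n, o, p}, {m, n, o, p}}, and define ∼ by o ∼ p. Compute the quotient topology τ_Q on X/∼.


X/∼ = {[m], [n], [o=p]}; |τ_Q| = 6.

Equivalence classes: [m], [n], [o=p].
Quotient map π: X → X/∼ sends m ↦ [m], n ↦ [n], o ↦ [o=p], p ↦ [o=p].
For each subset V ⊆ X/∼, compute π^{-1}(V) ⊆ X and check whether π^{-1}(V) ∈ τ. V is open in τ_Q iff π^{-1}(V) ∈ τ.
  V = {}: π^{-1}(V) = ∅ ∈ τ ✓.
  V = {[m]}: π^{-1}(V) = {m} ∈ τ ✓.
  V = {[n]}: π^{-1}(V) = {n} ∈ τ ✓.
  V = {[m], [n]}: π^{-1}(V) = {m, n} ∈ τ ✓.
  V = {[o=p]}: π^{-1}(V) = {o, p} ∉ τ ✗.
  V = {[m], [o=p]}: π^{-1}(V) = {m, o, p} ∉ τ ✗.
  V = {[n], [o=p]}: π^{-1}(V) = {n, o, p} ∈ τ ✓.
  V = {[m], [n], [o=p]}: π^{-1}(V) = {m, n, o, p} ∈ τ ✓.
Open sets in the quotient: τ_Q = {{}, {[m]}, {[n]}, {[m], [n]}, {[n], [o=p]}, {[m], [n], [o=p]}} (6 elements).


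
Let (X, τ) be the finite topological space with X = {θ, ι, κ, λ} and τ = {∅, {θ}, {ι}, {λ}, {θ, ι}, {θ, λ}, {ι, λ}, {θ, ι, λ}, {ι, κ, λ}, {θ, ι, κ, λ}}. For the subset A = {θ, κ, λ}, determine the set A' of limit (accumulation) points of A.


A' = {κ}

For each x ∈ X, list the open sets U ∈ τ with x ∈ U, then check whether U ∩ (A ∖ {x}) ≠ ∅ for every such U.
  x = θ: open {θ} ∋ x has {θ} ∩ (A ∖ {θ}) = ∅, so x is NOT a limit point.
  x = ι: open {ι} ∋ x has {ι} ∩ (A ∖ {ι}) = ∅, so x is NOT a limit point.
  x = κ: opens ∋ x are {ι, κ, λ}, {θ, ι, κ, λ}; each meets A ∖ {κ}, so x IS a limit point.
  x = λ: open {λ} ∋ x has {λ} ∩ (A ∖ {λ}) = ∅, so x is NOT a limit point.
Collecting: A' = {κ}.


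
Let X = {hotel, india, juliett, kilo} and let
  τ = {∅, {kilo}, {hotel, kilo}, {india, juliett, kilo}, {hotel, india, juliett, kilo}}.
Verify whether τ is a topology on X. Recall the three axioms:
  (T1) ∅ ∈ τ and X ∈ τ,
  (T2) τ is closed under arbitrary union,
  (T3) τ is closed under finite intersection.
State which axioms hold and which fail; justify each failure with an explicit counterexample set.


τ IS a topology on X.

Axiom (T1): ∅ ∈ τ? Yes; X ∈ τ? Yes.
Axiom (T2/T3): check pairwise unions and intersections of members of τ.
All pairwise intersections and unions checked — each lies in τ. Therefore τ satisfies (T1), (T2), (T3): it IS a topology on X.


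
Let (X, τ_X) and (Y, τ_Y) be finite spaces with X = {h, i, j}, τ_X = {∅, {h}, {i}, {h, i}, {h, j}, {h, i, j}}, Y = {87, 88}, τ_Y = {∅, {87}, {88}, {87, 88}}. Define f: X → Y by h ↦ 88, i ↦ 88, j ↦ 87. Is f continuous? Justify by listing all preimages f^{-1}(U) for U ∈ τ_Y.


f is NOT continuous.

Compute f^{-1}(U) for each U ∈ τ_Y:
  U = ∅: f^{-1}(U) = ∅ ∈ τ_X ✓.
  U = {87}: f^{-1}(U) = {j} ∉ τ_X ✗.
  U = {88}: f^{-1}(U) = {h, i} ∈ τ_X ✓.
  U = {87, 88}: f^{-1}(U) = {h, i, j} ∈ τ_X ✓.
Found U = {87} with f^{-1}(U) = {j} not in τ_X. Therefore f is NOT continuous.


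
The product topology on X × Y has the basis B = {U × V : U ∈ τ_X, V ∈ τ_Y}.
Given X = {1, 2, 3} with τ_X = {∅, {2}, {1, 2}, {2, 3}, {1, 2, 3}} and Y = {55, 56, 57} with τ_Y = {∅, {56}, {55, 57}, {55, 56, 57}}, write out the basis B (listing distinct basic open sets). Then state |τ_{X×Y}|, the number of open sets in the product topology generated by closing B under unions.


Basis B = {∅ × ∅, {2} × {56}, {1, 2} × {56}, {2} × {55, 57}, {2, 3} × {56}, {1, 2, 3} × {56}, {2} × {55, 56, 57}, {1, 2} × {55, 57}, {2, 3} × {55, 57}, {1, 2} × {55, 56, 57}, {1, 2, 3} × {55, 57}, {2, 3} × {55, 56, 57}, {1, 2, 3} × {55, 56, 57}}; |τ_{X×Y}| = 25.

Enumerate products U × V with U ∈ τ_X, V ∈ τ_Y (deduplicated):
  ∅ × ∅ = {} (∅)
  {2} × {56} = {(2,56)}
  {1, 2} × {56} = {(1,56), (2,56)}
  {2} × {55, 57} = {(2,55), (2,57)}
  {2, 3} × {56} = {(2,56), (3,56)}
  {1, 2, 3} × {56} = {(1,56), (2,56), (3,56)}
  {2} × {55, 56, 57} = {(2,55), (2,56), (2,57)}
  {1, 2} × {55, 57} = {(1,55), (1,57), (2,55), (2,57)}
  {2, 3} × {55, 57} = {(2,55), (2,57), (3,55), (3,57)}
  {1, 2} × {55, 56, 57} = {(1,55), (1,56), (1,57), (2,55), (2,56), (2,57)}
  {1, 2, 3} × {55, 57} = {(1,55), (1,57), (2,55), (2,57), (3,55), (3,57)}
  {2, 3} × {55, 56, 57} = {(2,55), (2,56), (2,57), (3,55), (3,56), (3,57)}
  {1, 2, 3} × {55, 56, 57} = {(1,55), (1,56), (1,57), (2,55), (2,56), (2,57), (3,55), (3,56), (3,57)}
These 13 distinct sets form the basis B.
Close under arbitrary unions to get τ_{X×Y}; counting gives |τ_{X×Y}| = 25.


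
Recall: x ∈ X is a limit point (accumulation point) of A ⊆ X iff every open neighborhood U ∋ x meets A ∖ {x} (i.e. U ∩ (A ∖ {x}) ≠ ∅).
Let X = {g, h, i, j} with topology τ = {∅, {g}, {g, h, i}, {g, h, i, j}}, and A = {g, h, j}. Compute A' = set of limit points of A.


A' = {h, i, j}

For each x ∈ X, list the open sets U ∈ τ with x ∈ U, then check whether U ∩ (A ∖ {x}) ≠ ∅ for every such U.
  x = g: open {g} ∋ x has {g} ∩ (A ∖ {g}) = ∅, so x is NOT a limit point.
  x = h: opens ∋ x are {g, h, i}, {g, h, i, j}; each meets A ∖ {h}, so x IS a limit point.
  x = i: opens ∋ x are {g, h, i}, {g, h, i, j}; each meets A ∖ {i}, so x IS a limit point.
  x = j: opens ∋ x are {g, h, i, j}; each meets A ∖ {j}, so x IS a limit point.
Collecting: A' = {h, i, j}.


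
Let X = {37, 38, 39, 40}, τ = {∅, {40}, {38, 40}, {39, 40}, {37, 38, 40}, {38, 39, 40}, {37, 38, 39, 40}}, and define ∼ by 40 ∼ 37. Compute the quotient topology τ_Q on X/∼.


X/∼ = {[37=40], [38], [39]}; |τ_Q| = 3.

Equivalence classes: [37=40], [38], [39].
Quotient map π: X → X/∼ sends 37 ↦ [37=40], 38 ↦ [38], 39 ↦ [39], 40 ↦ [37=40].
For each subset V ⊆ X/∼, compute π^{-1}(V) ⊆ X and check whether π^{-1}(V) ∈ τ. V is open in τ_Q iff π^{-1}(V) ∈ τ.
  V = {}: π^{-1}(V) = ∅ ∈ τ ✓.
  V = {[37=40]}: π^{-1}(V) = {37, 40} ∉ τ ✗.
  V = {[38]}: π^{-1}(V) = {38} ∉ τ ✗.
  V = {[37=40], [38]}: π^{-1}(V) = {37, 38, 40} ∈ τ ✓.
  V = {[39]}: π^{-1}(V) = {39} ∉ τ ✗.
  V = {[37=40], [39]}: π^{-1}(V) = {37, 39, 40} ∉ τ ✗.
  V = {[38], [39]}: π^{-1}(V) = {38, 39} ∉ τ ✗.
  V = {[37=40], [38], [39]}: π^{-1}(V) = {37, 38, 39, 40} ∈ τ ✓.
Open sets in the quotient: τ_Q = {{}, {[37=40], [38]}, {[37=40], [38], [39]}} (3 elements).


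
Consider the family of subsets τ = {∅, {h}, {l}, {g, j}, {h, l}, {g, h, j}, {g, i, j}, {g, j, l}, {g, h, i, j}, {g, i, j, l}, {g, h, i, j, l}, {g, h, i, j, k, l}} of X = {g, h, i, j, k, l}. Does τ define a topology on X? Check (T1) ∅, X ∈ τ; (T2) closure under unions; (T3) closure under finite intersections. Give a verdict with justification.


τ is NOT a topology on X.

Axiom (T1): ∅ ∈ τ? Yes; X ∈ τ? Yes.
Axiom (T2/T3): check pairwise unions and intersections of members of τ.
Counterexample for (T2): {h} ∪ {g, j, l} = {g, h, j, l} ∉ τ. Therefore τ is NOT a topology.


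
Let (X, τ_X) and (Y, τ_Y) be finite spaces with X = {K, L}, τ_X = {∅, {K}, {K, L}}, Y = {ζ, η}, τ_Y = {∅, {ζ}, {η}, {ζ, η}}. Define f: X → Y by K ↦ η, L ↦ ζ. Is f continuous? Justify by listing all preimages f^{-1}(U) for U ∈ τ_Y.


f is NOT continuous.

Compute f^{-1}(U) for each U ∈ τ_Y:
  U = ∅: f^{-1}(U) = ∅ ∈ τ_X ✓.
  U = {ζ}: f^{-1}(U) = {L} ∉ τ_X ✗.
  U = {η}: f^{-1}(U) = {K} ∈ τ_X ✓.
  U = {ζ, η}: f^{-1}(U) = {K, L} ∈ τ_X ✓.
Found U = {ζ} with f^{-1}(U) = {L} not in τ_X. Therefore f is NOT continuous.


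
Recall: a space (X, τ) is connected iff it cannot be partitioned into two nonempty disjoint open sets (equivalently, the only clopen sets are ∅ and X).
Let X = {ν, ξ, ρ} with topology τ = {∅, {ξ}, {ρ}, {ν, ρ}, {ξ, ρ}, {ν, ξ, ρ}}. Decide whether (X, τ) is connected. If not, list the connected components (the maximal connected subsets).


(X, τ) is disconnected; components = [{ξ}, {ν, ρ}].

Find clopen sets (U ∈ τ with X ∖ U ∈ τ):
  U = ∅, X ∖ U = {ν, ξ, ρ} — both open, so U is clopen.
  U = {ξ}, X ∖ U = {ν, ρ} — both open, so U is clopen.
  U = {ν, ρ}, X ∖ U = {ξ} — both open, so U is clopen.
  U = {ν, ξ, ρ}, X ∖ U = ∅ — both open, so U is clopen.
Nontrivial clopen(s) exist: e.g. {ξ}. So (X, τ) is disconnected.
Compute connected components by grouping points that agree on all clopens:
  component: {ξ}
  component: {ν, ρ}


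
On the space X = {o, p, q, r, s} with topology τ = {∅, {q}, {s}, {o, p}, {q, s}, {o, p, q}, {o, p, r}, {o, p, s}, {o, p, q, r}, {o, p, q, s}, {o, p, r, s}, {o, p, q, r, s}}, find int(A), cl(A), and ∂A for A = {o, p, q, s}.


int(A) = {o, p, q, s}, cl(A) = {o, p, q, r, s}, ∂A = {r}.

Closed sets in (X, τ) are complements of opens:
  closed(X, τ) = {∅, {q}, {r}, {s}, {q, r}, {q, s}, {r, s}, {o, p, r}, {q, r, s}, {o, p, q, r}, {o, p, r, s}, {o, p, q, r, s}}.
int(A) = ⋃ {U ∈ τ : U ⊆ A}. Opens contained in A: ∅, {q}, {s}, {o, p}, {q, s}, {o, p, q}, {o, p, s}, {o, p, q, s}.
Taking the union of these: int(A) = {o, p, q, s}.
cl(A) = ⋂ {C closed : A ⊆ C}. Closed sets containing A: {o, p, q, r, s}.
Intersecting these: cl(A) = {o, p, q, r, s}.
∂A = cl(A) ∖ int(A) = {o, p, q, r, s} ∖ {o, p, q, s} = {r}.


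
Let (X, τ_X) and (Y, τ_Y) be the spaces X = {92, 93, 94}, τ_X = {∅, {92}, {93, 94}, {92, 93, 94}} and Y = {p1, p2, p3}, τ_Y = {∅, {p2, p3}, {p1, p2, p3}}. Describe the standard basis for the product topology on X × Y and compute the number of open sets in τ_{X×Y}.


Basis B = {∅ × ∅, {92} × {p2, p3}, {92} × {p1, p2, p3}, {93, 94} × {p2, p3}, {92, 93, 94} × {p2, p3}, {93, 94} × {p1, p2, p3}, {92, 93, 94} × {p1, p2, p3}}; |τ_{X×Y}| = 9.

Enumerate products U × V with U ∈ τ_X, V ∈ τ_Y (deduplicated):
  ∅ × ∅ = {} (∅)
  {92} × {p2, p3} = {(92,p2), (92,p3)}
  {92} × {p1, p2, p3} = {(92,p1), (92,p2), (92,p3)}
  {93, 94} × {p2, p3} = {(93,p2), (93,p3), (94,p2), (94,p3)}
  {92, 93, 94} × {p2, p3} = {(92,p2), (92,p3), (93,p2), (93,p3), (94,p2), (94,p3)}
  {93, 94} × {p1, p2, p3} = {(93,p1), (93,p2), (93,p3), (94,p1), (94,p2), (94,p3)}
  {92, 93, 94} × {p1, p2, p3} = {(92,p1), (92,p2), (92,p3), (93,p1), (93,p2), (93,p3), (94,p1), (94,p2), (94,p3)}
These 7 distinct sets form the basis B.
Close under arbitrary unions to get τ_{X×Y}; counting gives |τ_{X×Y}| = 9.


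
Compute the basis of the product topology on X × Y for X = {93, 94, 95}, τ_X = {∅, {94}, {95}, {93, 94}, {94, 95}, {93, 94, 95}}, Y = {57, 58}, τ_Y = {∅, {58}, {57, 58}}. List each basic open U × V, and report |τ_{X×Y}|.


Basis B = {∅ × ∅, {94} × {58}, {95} × {58}, {93, 94} × {58}, {94} × {57, 58}, {94, 95} × {58}, {95} × {57, 58}, {93, 94, 95} × {58}, {93, 94} × {57, 58}, {94, 95} × {57, 58}, {93, 94, 95} × {57, 58}}; |τ_{X×Y}| = 18.

Enumerate products U × V with U ∈ τ_X, V ∈ τ_Y (deduplicated):
  ∅ × ∅ = {} (∅)
  {94} × {58} = {(94,58)}
  {95} × {58} = {(95,58)}
  {93, 94} × {58} = {(93,58), (94,58)}
  {94} × {57, 58} = {(94,57), (94,58)}
  {94, 95} × {58} = {(94,58), (95,58)}
  {95} × {57, 58} = {(95,57), (95,58)}
  {93, 94, 95} × {58} = {(93,58), (94,58), (95,58)}
  {93, 94} × {57, 58} = {(93,57), (93,58), (94,57), (94,58)}
  {94, 95} × {57, 58} = {(94,57), (94,58), (95,57), (95,58)}
  {93, 94, 95} × {57, 58} = {(93,57), (93,58), (94,57), (94,58), (95,57), (95,58)}
These 11 distinct sets form the basis B.
Close under arbitrary unions to get τ_{X×Y}; counting gives |τ_{X×Y}| = 18.
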